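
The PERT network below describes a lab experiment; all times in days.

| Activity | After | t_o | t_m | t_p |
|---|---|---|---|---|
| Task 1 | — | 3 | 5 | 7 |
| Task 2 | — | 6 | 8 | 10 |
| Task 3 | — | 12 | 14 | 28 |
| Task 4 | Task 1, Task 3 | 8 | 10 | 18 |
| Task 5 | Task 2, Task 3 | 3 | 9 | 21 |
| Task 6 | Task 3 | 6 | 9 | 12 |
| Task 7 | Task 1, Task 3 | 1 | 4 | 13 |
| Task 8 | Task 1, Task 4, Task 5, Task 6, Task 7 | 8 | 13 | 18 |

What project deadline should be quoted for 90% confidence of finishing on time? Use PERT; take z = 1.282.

44.6 days

te_Task 1 = (3 + 4·5 + 7)/6 = 30/6 = 5; σ²_Task 1 = ((7−3)/6)² = 0.444
te_Task 2 = (6 + 4·8 + 10)/6 = 48/6 = 8; σ²_Task 2 = ((10−6)/6)² = 0.444
te_Task 3 = (12 + 4·14 + 28)/6 = 96/6 = 16; σ²_Task 3 = ((28−12)/6)² = 7.111
te_Task 4 = (8 + 4·10 + 18)/6 = 66/6 = 11; σ²_Task 4 = ((18−8)/6)² = 2.778
te_Task 5 = (3 + 4·9 + 21)/6 = 60/6 = 10; σ²_Task 5 = ((21−3)/6)² = 9.000
te_Task 6 = (6 + 4·9 + 12)/6 = 54/6 = 9; σ²_Task 6 = ((12−6)/6)² = 1.000
te_Task 7 = (1 + 4·4 + 13)/6 = 30/6 = 5; σ²_Task 7 = ((13−1)/6)² = 4.000
te_Task 8 = (8 + 4·13 + 18)/6 = 78/6 = 13; σ²_Task 8 = ((18−8)/6)² = 2.778

Forward pass:
ES_Task 1 = 0; EF_Task 1 = 5
ES_Task 2 = 0; EF_Task 2 = 8
ES_Task 3 = 0; EF_Task 3 = 16
ES_Task 4 = max(EF_Task 1=5, EF_Task 3=16) = 16; EF_Task 4 = 16+11 = 27
ES_Task 5 = max(EF_Task 2=8, EF_Task 3=16) = 16; EF_Task 5 = 16+10 = 26
ES_Task 6 = 16; EF_Task 6 = 16+9 = 25
ES_Task 7 = max(EF_Task 1=5, EF_Task 3=16) = 16; EF_Task 7 = 16+5 = 21
ES_Task 8 = max(EF_Task 1=5, EF_Task 4=27, EF_Task 5=26, EF_Task 6=25, EF_Task 7=21) = 27; EF_Task 8 = 27+13 = 40
Expected project duration μ = 40 days. Critical path: Task 3 → Task 4 → Task 8.

Variance along critical path = 7.111 + 2.778 + 2.778 = 12.667; σ = 3.559 days.
D = μ + z·σ = 40 + 1.282·3.559 = 44.6 days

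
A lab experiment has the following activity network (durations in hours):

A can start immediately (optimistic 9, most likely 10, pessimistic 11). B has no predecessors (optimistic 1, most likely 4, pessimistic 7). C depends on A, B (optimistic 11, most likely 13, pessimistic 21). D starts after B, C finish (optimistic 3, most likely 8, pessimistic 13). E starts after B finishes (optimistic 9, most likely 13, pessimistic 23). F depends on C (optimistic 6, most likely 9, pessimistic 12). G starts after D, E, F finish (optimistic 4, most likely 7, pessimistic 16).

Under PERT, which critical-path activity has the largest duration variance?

G

te_A = (9 + 4·10 + 11)/6 = 60/6 = 10; σ²_A = ((11−9)/6)² = 0.111
te_B = (1 + 4·4 + 7)/6 = 24/6 = 4; σ²_B = ((7−1)/6)² = 1.000
te_C = (11 + 4·13 + 21)/6 = 84/6 = 14; σ²_C = ((21−11)/6)² = 2.778
te_D = (3 + 4·8 + 13)/6 = 48/6 = 8; σ²_D = ((13−3)/6)² = 2.778
te_E = (9 + 4·13 + 23)/6 = 84/6 = 14; σ²_E = ((23−9)/6)² = 5.444
te_F = (6 + 4·9 + 12)/6 = 54/6 = 9; σ²_F = ((12−6)/6)² = 1.000
te_G = (4 + 4·7 + 16)/6 = 48/6 = 8; σ²_G = ((16−4)/6)² = 4.000

Forward pass:
ES_A = 0; EF_A = 10
ES_B = 0; EF_B = 4
ES_C = max(EF_A=10, EF_B=4) = 10; EF_C = 10+14 = 24
ES_D = max(EF_B=4, EF_C=24) = 24; EF_D = 24+8 = 32
ES_E = 4; EF_E = 4+14 = 18
ES_F = 24; EF_F = 24+9 = 33
ES_G = max(EF_D=32, EF_E=18, EF_F=33) = 33; EF_G = 33+8 = 41
Expected project duration μ = 41 hours. Critical path: A → C → F → G.

Variances on critical path: σ²_A=0.111, σ²_C=2.778, σ²_F=1.000, σ²_G=4.000.
Largest is σ²_G = 4.000.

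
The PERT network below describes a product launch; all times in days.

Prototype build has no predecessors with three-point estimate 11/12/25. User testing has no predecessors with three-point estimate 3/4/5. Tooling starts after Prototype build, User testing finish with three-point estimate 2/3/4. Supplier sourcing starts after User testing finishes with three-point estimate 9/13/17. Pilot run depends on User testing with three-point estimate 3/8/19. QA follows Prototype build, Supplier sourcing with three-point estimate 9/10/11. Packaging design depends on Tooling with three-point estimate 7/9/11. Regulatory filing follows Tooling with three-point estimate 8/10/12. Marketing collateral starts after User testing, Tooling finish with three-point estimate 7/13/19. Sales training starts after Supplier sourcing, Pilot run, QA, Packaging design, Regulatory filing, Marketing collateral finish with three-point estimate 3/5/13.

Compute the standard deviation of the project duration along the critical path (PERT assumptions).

te_Prototype build = (11 + 4·12 + 25)/6 = 84/6 = 14; σ²_Prototype build = ((25−11)/6)² = 5.444
te_User testing = (3 + 4·4 + 5)/6 = 24/6 = 4; σ²_User testing = ((5−3)/6)² = 0.111
te_Tooling = (2 + 4·3 + 4)/6 = 18/6 = 3; σ²_Tooling = ((4−2)/6)² = 0.111
te_Supplier sourcing = (9 + 4·13 + 17)/6 = 78/6 = 13; σ²_Supplier sourcing = ((17−9)/6)² = 1.778
te_Pilot run = (3 + 4·8 + 19)/6 = 54/6 = 9; σ²_Pilot run = ((19−3)/6)² = 7.111
te_QA = (9 + 4·10 + 11)/6 = 60/6 = 10; σ²_QA = ((11−9)/6)² = 0.111
te_Packaging design = (7 + 4·9 + 11)/6 = 54/6 = 9; σ²_Packaging design = ((11−7)/6)² = 0.444
te_Regulatory filing = (8 + 4·10 + 12)/6 = 60/6 = 10; σ²_Regulatory filing = ((12−8)/6)² = 0.444
te_Marketing collateral = (7 + 4·13 + 19)/6 = 78/6 = 13; σ²_Marketing collateral = ((19−7)/6)² = 4.000
te_Sales training = (3 + 4·5 + 13)/6 = 36/6 = 6; σ²_Sales training = ((13−3)/6)² = 2.778

Forward pass:
ES_Prototype build = 0; EF_Prototype build = 14
ES_User testing = 0; EF_User testing = 4
ES_Tooling = max(EF_Prototype build=14, EF_User testing=4) = 14; EF_Tooling = 14+3 = 17
ES_Supplier sourcing = 4; EF_Supplier sourcing = 4+13 = 17
ES_Pilot run = 4; EF_Pilot run = 4+9 = 13
ES_QA = max(EF_Prototype build=14, EF_Supplier sourcing=17) = 17; EF_QA = 17+10 = 27
ES_Packaging design = 17; EF_Packaging design = 17+9 = 26
ES_Regulatory filing = 17; EF_Regulatory filing = 17+10 = 27
ES_Marketing collateral = max(EF_User testing=4, EF_Tooling=17) = 17; EF_Marketing collateral = 17+13 = 30
ES_Sales training = max(EF_Supplier sourcing=17, EF_Pilot run=13, EF_QA=27, EF_Packaging design=26, EF_Regulatory filing=27, EF_Marketing collateral=30) = 30; EF_Sales training = 30+6 = 36
Expected project duration μ = 36 days. Critical path: Prototype build → Tooling → Marketing collateral → Sales training.

Variance along critical path = 5.444 + 0.111 + 4.000 + 2.778 = 12.333
σ = √12.333 = 3.512 days

3.51 days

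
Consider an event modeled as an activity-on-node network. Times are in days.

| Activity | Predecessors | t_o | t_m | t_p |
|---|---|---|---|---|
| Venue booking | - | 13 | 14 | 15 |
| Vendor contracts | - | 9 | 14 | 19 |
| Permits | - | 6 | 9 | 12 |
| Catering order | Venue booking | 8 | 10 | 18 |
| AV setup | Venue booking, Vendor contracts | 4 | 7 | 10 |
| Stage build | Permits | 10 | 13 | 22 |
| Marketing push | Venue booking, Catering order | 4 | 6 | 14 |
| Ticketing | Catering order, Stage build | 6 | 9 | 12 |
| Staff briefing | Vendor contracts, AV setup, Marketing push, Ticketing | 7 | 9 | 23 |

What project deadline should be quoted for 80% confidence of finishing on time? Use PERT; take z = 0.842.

47.8 days

te_Venue booking = (13 + 4·14 + 15)/6 = 84/6 = 14; σ²_Venue booking = ((15−13)/6)² = 0.111
te_Vendor contracts = (9 + 4·14 + 19)/6 = 84/6 = 14; σ²_Vendor contracts = ((19−9)/6)² = 2.778
te_Permits = (6 + 4·9 + 12)/6 = 54/6 = 9; σ²_Permits = ((12−6)/6)² = 1.000
te_Catering order = (8 + 4·10 + 18)/6 = 66/6 = 11; σ²_Catering order = ((18−8)/6)² = 2.778
te_AV setup = (4 + 4·7 + 10)/6 = 42/6 = 7; σ²_AV setup = ((10−4)/6)² = 1.000
te_Stage build = (10 + 4·13 + 22)/6 = 84/6 = 14; σ²_Stage build = ((22−10)/6)² = 4.000
te_Marketing push = (4 + 4·6 + 14)/6 = 42/6 = 7; σ²_Marketing push = ((14−4)/6)² = 2.778
te_Ticketing = (6 + 4·9 + 12)/6 = 54/6 = 9; σ²_Ticketing = ((12−6)/6)² = 1.000
te_Staff briefing = (7 + 4·9 + 23)/6 = 66/6 = 11; σ²_Staff briefing = ((23−7)/6)² = 7.111

Forward pass:
ES_Venue booking = 0; EF_Venue booking = 14
ES_Vendor contracts = 0; EF_Vendor contracts = 14
ES_Permits = 0; EF_Permits = 9
ES_Catering order = 14; EF_Catering order = 14+11 = 25
ES_AV setup = max(EF_Venue booking=14, EF_Vendor contracts=14) = 14; EF_AV setup = 14+7 = 21
ES_Stage build = 9; EF_Stage build = 9+14 = 23
ES_Marketing push = max(EF_Venue booking=14, EF_Catering order=25) = 25; EF_Marketing push = 25+7 = 32
ES_Ticketing = max(EF_Catering order=25, EF_Stage build=23) = 25; EF_Ticketing = 25+9 = 34
ES_Staff briefing = max(EF_Vendor contracts=14, EF_AV setup=21, EF_Marketing push=32, EF_Ticketing=34) = 34; EF_Staff briefing = 34+11 = 45
Expected project duration μ = 45 days. Critical path: Venue booking → Catering order → Ticketing → Staff briefing.

Variance along critical path = 0.111 + 2.778 + 1.000 + 7.111 = 11.000; σ = 3.317 days.
D = μ + z·σ = 45 + 0.842·3.317 = 47.8 days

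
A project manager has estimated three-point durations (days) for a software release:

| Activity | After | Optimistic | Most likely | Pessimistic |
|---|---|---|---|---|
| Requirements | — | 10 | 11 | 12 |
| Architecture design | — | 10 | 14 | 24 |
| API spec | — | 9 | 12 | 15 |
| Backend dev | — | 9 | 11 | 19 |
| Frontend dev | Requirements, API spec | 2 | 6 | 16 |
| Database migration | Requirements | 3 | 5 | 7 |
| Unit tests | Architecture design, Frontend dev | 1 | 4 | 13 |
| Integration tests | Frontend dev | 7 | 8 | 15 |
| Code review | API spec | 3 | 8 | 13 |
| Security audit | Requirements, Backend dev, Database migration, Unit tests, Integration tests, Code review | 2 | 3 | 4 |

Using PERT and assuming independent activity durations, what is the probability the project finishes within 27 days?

0.083

te_Requirements = (10 + 4·11 + 12)/6 = 66/6 = 11; σ²_Requirements = ((12−10)/6)² = 0.111
te_Architecture design = (10 + 4·14 + 24)/6 = 90/6 = 15; σ²_Architecture design = ((24−10)/6)² = 5.444
te_API spec = (9 + 4·12 + 15)/6 = 72/6 = 12; σ²_API spec = ((15−9)/6)² = 1.000
te_Backend dev = (9 + 4·11 + 19)/6 = 72/6 = 12; σ²_Backend dev = ((19−9)/6)² = 2.778
te_Frontend dev = (2 + 4·6 + 16)/6 = 42/6 = 7; σ²_Frontend dev = ((16−2)/6)² = 5.444
te_Database migration = (3 + 4·5 + 7)/6 = 30/6 = 5; σ²_Database migration = ((7−3)/6)² = 0.444
te_Unit tests = (1 + 4·4 + 13)/6 = 30/6 = 5; σ²_Unit tests = ((13−1)/6)² = 4.000
te_Integration tests = (7 + 4·8 + 15)/6 = 54/6 = 9; σ²_Integration tests = ((15−7)/6)² = 1.778
te_Code review = (3 + 4·8 + 13)/6 = 48/6 = 8; σ²_Code review = ((13−3)/6)² = 2.778
te_Security audit = (2 + 4·3 + 4)/6 = 18/6 = 3; σ²_Security audit = ((4−2)/6)² = 0.111

Forward pass:
ES_Requirements = 0; EF_Requirements = 11
ES_Architecture design = 0; EF_Architecture design = 15
ES_API spec = 0; EF_API spec = 12
ES_Backend dev = 0; EF_Backend dev = 12
ES_Frontend dev = max(EF_Requirements=11, EF_API spec=12) = 12; EF_Frontend dev = 12+7 = 19
ES_Database migration = 11; EF_Database migration = 11+5 = 16
ES_Unit tests = max(EF_Architecture design=15, EF_Frontend dev=19) = 19; EF_Unit tests = 19+5 = 24
ES_Integration tests = 19; EF_Integration tests = 19+9 = 28
ES_Code review = 12; EF_Code review = 12+8 = 20
ES_Security audit = max(EF_Requirements=11, EF_Backend dev=12, EF_Database migration=16, EF_Unit tests=24, EF_Integration tests=28, EF_Code review=20) = 28; EF_Security audit = 28+3 = 31
Expected project duration μ = 31 days. Critical path: API spec → Frontend dev → Integration tests → Security audit.

Variance along critical path = 1.000 + 5.444 + 1.778 + 0.111 = 8.333; σ = √8.333 = 2.887 days.
Z = (27 − 31) / 2.887 = -1.386
P(T ≤ 27) = Φ(-1.386) ≈ 0.083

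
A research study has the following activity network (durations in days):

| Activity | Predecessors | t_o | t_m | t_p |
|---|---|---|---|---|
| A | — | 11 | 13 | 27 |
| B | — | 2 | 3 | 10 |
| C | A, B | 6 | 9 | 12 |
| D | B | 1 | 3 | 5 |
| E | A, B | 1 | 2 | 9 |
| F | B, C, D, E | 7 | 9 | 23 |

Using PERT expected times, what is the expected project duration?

35 days

te_A = (11 + 4·13 + 27)/6 = 90/6 = 15
te_B = (2 + 4·3 + 10)/6 = 24/6 = 4
te_C = (6 + 4·9 + 12)/6 = 54/6 = 9
te_D = (1 + 4·3 + 5)/6 = 18/6 = 3
te_E = (1 + 4·2 + 9)/6 = 18/6 = 3
te_F = (7 + 4·9 + 23)/6 = 66/6 = 11

Forward pass:
ES_A = 0; EF_A = 15
ES_B = 0; EF_B = 4
ES_C = max(EF_A=15, EF_B=4) = 15; EF_C = 15+9 = 24
ES_D = 4; EF_D = 4+3 = 7
ES_E = max(EF_A=15, EF_B=4) = 15; EF_E = 15+3 = 18
ES_F = max(EF_B=4, EF_C=24, EF_D=7, EF_E=18) = 24; EF_F = 24+11 = 35
Expected project duration μ = 35 days. Critical path: A → C → F.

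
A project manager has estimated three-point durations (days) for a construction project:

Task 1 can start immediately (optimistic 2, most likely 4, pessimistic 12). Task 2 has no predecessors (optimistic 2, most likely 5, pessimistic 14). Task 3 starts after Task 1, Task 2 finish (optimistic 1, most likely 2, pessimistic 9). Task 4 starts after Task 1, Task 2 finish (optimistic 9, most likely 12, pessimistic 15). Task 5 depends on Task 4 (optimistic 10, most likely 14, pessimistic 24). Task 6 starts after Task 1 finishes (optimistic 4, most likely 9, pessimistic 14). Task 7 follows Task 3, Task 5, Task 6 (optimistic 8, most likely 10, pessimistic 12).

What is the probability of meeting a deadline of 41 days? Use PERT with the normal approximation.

te_Task 1 = (2 + 4·4 + 12)/6 = 30/6 = 5; σ²_Task 1 = ((12−2)/6)² = 2.778
te_Task 2 = (2 + 4·5 + 14)/6 = 36/6 = 6; σ²_Task 2 = ((14−2)/6)² = 4.000
te_Task 3 = (1 + 4·2 + 9)/6 = 18/6 = 3; σ²_Task 3 = ((9−1)/6)² = 1.778
te_Task 4 = (9 + 4·12 + 15)/6 = 72/6 = 12; σ²_Task 4 = ((15−9)/6)² = 1.000
te_Task 5 = (10 + 4·14 + 24)/6 = 90/6 = 15; σ²_Task 5 = ((24−10)/6)² = 5.444
te_Task 6 = (4 + 4·9 + 14)/6 = 54/6 = 9; σ²_Task 6 = ((14−4)/6)² = 2.778
te_Task 7 = (8 + 4·10 + 12)/6 = 60/6 = 10; σ²_Task 7 = ((12−8)/6)² = 0.444

Forward pass:
ES_Task 1 = 0; EF_Task 1 = 5
ES_Task 2 = 0; EF_Task 2 = 6
ES_Task 3 = max(EF_Task 1=5, EF_Task 2=6) = 6; EF_Task 3 = 6+3 = 9
ES_Task 4 = max(EF_Task 1=5, EF_Task 2=6) = 6; EF_Task 4 = 6+12 = 18
ES_Task 5 = 18; EF_Task 5 = 18+15 = 33
ES_Task 6 = 5; EF_Task 6 = 5+9 = 14
ES_Task 7 = max(EF_Task 3=9, EF_Task 5=33, EF_Task 6=14) = 33; EF_Task 7 = 33+10 = 43
Expected project duration μ = 43 days. Critical path: Task 2 → Task 4 → Task 5 → Task 7.

Variance along critical path = 4.000 + 1.000 + 5.444 + 0.444 = 10.889; σ = √10.889 = 3.300 days.
Z = (41 − 43) / 3.300 = -0.606
P(T ≤ 41) = Φ(-0.606) ≈ 0.272

0.272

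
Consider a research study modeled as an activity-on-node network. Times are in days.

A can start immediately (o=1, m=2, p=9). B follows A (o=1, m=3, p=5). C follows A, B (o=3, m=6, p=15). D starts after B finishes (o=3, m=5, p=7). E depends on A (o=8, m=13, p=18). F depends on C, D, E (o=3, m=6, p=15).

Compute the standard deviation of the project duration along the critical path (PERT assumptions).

2.92 days

te_A = (1 + 4·2 + 9)/6 = 18/6 = 3; σ²_A = ((9−1)/6)² = 1.778
te_B = (1 + 4·3 + 5)/6 = 18/6 = 3; σ²_B = ((5−1)/6)² = 0.444
te_C = (3 + 4·6 + 15)/6 = 42/6 = 7; σ²_C = ((15−3)/6)² = 4.000
te_D = (3 + 4·5 + 7)/6 = 30/6 = 5; σ²_D = ((7−3)/6)² = 0.444
te_E = (8 + 4·13 + 18)/6 = 78/6 = 13; σ²_E = ((18−8)/6)² = 2.778
te_F = (3 + 4·6 + 15)/6 = 42/6 = 7; σ²_F = ((15−3)/6)² = 4.000

Forward pass:
ES_A = 0; EF_A = 3
ES_B = 3; EF_B = 3+3 = 6
ES_C = max(EF_A=3, EF_B=6) = 6; EF_C = 6+7 = 13
ES_D = 6; EF_D = 6+5 = 11
ES_E = 3; EF_E = 3+13 = 16
ES_F = max(EF_C=13, EF_D=11, EF_E=16) = 16; EF_F = 16+7 = 23
Expected project duration μ = 23 days. Critical path: A → E → F.

Variance along critical path = 1.778 + 2.778 + 4.000 = 8.556
σ = √8.556 = 2.925 days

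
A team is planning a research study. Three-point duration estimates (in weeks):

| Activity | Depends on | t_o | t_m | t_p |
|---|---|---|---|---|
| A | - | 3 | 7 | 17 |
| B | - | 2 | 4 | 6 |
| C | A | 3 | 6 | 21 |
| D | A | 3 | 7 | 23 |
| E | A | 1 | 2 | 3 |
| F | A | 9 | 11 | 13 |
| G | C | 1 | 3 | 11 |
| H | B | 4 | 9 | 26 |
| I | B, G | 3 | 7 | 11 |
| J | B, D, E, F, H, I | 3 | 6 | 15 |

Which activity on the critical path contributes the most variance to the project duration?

te_A = (3 + 4·7 + 17)/6 = 48/6 = 8; σ²_A = ((17−3)/6)² = 5.444
te_B = (2 + 4·4 + 6)/6 = 24/6 = 4; σ²_B = ((6−2)/6)² = 0.444
te_C = (3 + 4·6 + 21)/6 = 48/6 = 8; σ²_C = ((21−3)/6)² = 9.000
te_D = (3 + 4·7 + 23)/6 = 54/6 = 9; σ²_D = ((23−3)/6)² = 11.111
te_E = (1 + 4·2 + 3)/6 = 12/6 = 2; σ²_E = ((3−1)/6)² = 0.111
te_F = (9 + 4·11 + 13)/6 = 66/6 = 11; σ²_F = ((13−9)/6)² = 0.444
te_G = (1 + 4·3 + 11)/6 = 24/6 = 4; σ²_G = ((11−1)/6)² = 2.778
te_H = (4 + 4·9 + 26)/6 = 66/6 = 11; σ²_H = ((26−4)/6)² = 13.444
te_I = (3 + 4·7 + 11)/6 = 42/6 = 7; σ²_I = ((11−3)/6)² = 1.778
te_J = (3 + 4·6 + 15)/6 = 42/6 = 7; σ²_J = ((15−3)/6)² = 4.000

Forward pass:
ES_A = 0; EF_A = 8
ES_B = 0; EF_B = 4
ES_C = 8; EF_C = 8+8 = 16
ES_D = 8; EF_D = 8+9 = 17
ES_E = 8; EF_E = 8+2 = 10
ES_F = 8; EF_F = 8+11 = 19
ES_G = 16; EF_G = 16+4 = 20
ES_H = 4; EF_H = 4+11 = 15
ES_I = max(EF_B=4, EF_G=20) = 20; EF_I = 20+7 = 27
ES_J = max(EF_B=4, EF_D=17, EF_E=10, EF_F=19, EF_H=15, EF_I=27) = 27; EF_J = 27+7 = 34
Expected project duration μ = 34 weeks. Critical path: A → C → G → I → J.

Variances on critical path: σ²_A=5.444, σ²_C=9.000, σ²_G=2.778, σ²_I=1.778, σ²_J=4.000.
Largest is σ²_C = 9.000.

C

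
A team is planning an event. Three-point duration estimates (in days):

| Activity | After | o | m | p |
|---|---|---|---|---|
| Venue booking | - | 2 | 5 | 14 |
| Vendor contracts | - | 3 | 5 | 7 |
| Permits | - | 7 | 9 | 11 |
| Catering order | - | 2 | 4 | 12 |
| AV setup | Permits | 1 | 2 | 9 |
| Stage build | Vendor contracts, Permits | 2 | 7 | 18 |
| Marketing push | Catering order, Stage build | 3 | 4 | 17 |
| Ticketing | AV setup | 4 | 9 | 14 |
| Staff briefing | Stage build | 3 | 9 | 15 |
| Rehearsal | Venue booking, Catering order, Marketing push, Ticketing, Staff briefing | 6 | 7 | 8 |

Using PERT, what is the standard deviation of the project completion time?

te_Venue booking = (2 + 4·5 + 14)/6 = 36/6 = 6; σ²_Venue booking = ((14−2)/6)² = 4.000
te_Vendor contracts = (3 + 4·5 + 7)/6 = 30/6 = 5; σ²_Vendor contracts = ((7−3)/6)² = 0.444
te_Permits = (7 + 4·9 + 11)/6 = 54/6 = 9; σ²_Permits = ((11−7)/6)² = 0.444
te_Catering order = (2 + 4·4 + 12)/6 = 30/6 = 5; σ²_Catering order = ((12−2)/6)² = 2.778
te_AV setup = (1 + 4·2 + 9)/6 = 18/6 = 3; σ²_AV setup = ((9−1)/6)² = 1.778
te_Stage build = (2 + 4·7 + 18)/6 = 48/6 = 8; σ²_Stage build = ((18−2)/6)² = 7.111
te_Marketing push = (3 + 4·4 + 17)/6 = 36/6 = 6; σ²_Marketing push = ((17−3)/6)² = 5.444
te_Ticketing = (4 + 4·9 + 14)/6 = 54/6 = 9; σ²_Ticketing = ((14−4)/6)² = 2.778
te_Staff briefing = (3 + 4·9 + 15)/6 = 54/6 = 9; σ²_Staff briefing = ((15−3)/6)² = 4.000
te_Rehearsal = (6 + 4·7 + 8)/6 = 42/6 = 7; σ²_Rehearsal = ((8−6)/6)² = 0.111

Forward pass:
ES_Venue booking = 0; EF_Venue booking = 6
ES_Vendor contracts = 0; EF_Vendor contracts = 5
ES_Permits = 0; EF_Permits = 9
ES_Catering order = 0; EF_Catering order = 5
ES_AV setup = 9; EF_AV setup = 9+3 = 12
ES_Stage build = max(EF_Vendor contracts=5, EF_Permits=9) = 9; EF_Stage build = 9+8 = 17
ES_Marketing push = max(EF_Catering order=5, EF_Stage build=17) = 17; EF_Marketing push = 17+6 = 23
ES_Ticketing = 12; EF_Ticketing = 12+9 = 21
ES_Staff briefing = 17; EF_Staff briefing = 17+9 = 26
ES_Rehearsal = max(EF_Venue booking=6, EF_Catering order=5, EF_Marketing push=23, EF_Ticketing=21, EF_Staff briefing=26) = 26; EF_Rehearsal = 26+7 = 33
Expected project duration μ = 33 days. Critical path: Permits → Stage build → Staff briefing → Rehearsal.

Variance along critical path = 0.444 + 7.111 + 4.000 + 0.111 = 11.667
σ = √11.667 = 3.416 days

3.42 days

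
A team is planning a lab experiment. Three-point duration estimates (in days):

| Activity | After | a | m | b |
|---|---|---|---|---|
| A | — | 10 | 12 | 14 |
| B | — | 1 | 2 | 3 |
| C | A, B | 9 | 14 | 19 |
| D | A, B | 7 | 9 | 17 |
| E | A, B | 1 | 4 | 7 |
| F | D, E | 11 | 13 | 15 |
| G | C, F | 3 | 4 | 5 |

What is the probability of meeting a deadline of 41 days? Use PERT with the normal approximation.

te_A = (10 + 4·12 + 14)/6 = 72/6 = 12; σ²_A = ((14−10)/6)² = 0.444
te_B = (1 + 4·2 + 3)/6 = 12/6 = 2; σ²_B = ((3−1)/6)² = 0.111
te_C = (9 + 4·14 + 19)/6 = 84/6 = 14; σ²_C = ((19−9)/6)² = 2.778
te_D = (7 + 4·9 + 17)/6 = 60/6 = 10; σ²_D = ((17−7)/6)² = 2.778
te_E = (1 + 4·4 + 7)/6 = 24/6 = 4; σ²_E = ((7−1)/6)² = 1.000
te_F = (11 + 4·13 + 15)/6 = 78/6 = 13; σ²_F = ((15−11)/6)² = 0.444
te_G = (3 + 4·4 + 5)/6 = 24/6 = 4; σ²_G = ((5−3)/6)² = 0.111

Forward pass:
ES_A = 0; EF_A = 12
ES_B = 0; EF_B = 2
ES_C = max(EF_A=12, EF_B=2) = 12; EF_C = 12+14 = 26
ES_D = max(EF_A=12, EF_B=2) = 12; EF_D = 12+10 = 22
ES_E = max(EF_A=12, EF_B=2) = 12; EF_E = 12+4 = 16
ES_F = max(EF_D=22, EF_E=16) = 22; EF_F = 22+13 = 35
ES_G = max(EF_C=26, EF_F=35) = 35; EF_G = 35+4 = 39
Expected project duration μ = 39 days. Critical path: A → D → F → G.

Variance along critical path = 0.444 + 2.778 + 0.444 + 0.111 = 3.778; σ = √3.778 = 1.944 days.
Z = (41 − 39) / 1.944 = 1.029
P(T ≤ 41) = Φ(1.029) ≈ 0.848

0.848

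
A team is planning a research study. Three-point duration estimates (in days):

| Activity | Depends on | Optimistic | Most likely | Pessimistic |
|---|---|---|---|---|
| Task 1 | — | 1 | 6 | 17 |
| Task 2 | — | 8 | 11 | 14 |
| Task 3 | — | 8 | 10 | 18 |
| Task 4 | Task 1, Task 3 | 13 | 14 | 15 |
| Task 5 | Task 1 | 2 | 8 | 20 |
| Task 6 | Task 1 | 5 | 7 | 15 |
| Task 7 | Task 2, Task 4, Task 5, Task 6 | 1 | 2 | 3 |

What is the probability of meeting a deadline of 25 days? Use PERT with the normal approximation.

0.124

te_Task 1 = (1 + 4·6 + 17)/6 = 42/6 = 7; σ²_Task 1 = ((17−1)/6)² = 7.111
te_Task 2 = (8 + 4·11 + 14)/6 = 66/6 = 11; σ²_Task 2 = ((14−8)/6)² = 1.000
te_Task 3 = (8 + 4·10 + 18)/6 = 66/6 = 11; σ²_Task 3 = ((18−8)/6)² = 2.778
te_Task 4 = (13 + 4·14 + 15)/6 = 84/6 = 14; σ²_Task 4 = ((15−13)/6)² = 0.111
te_Task 5 = (2 + 4·8 + 20)/6 = 54/6 = 9; σ²_Task 5 = ((20−2)/6)² = 9.000
te_Task 6 = (5 + 4·7 + 15)/6 = 48/6 = 8; σ²_Task 6 = ((15−5)/6)² = 2.778
te_Task 7 = (1 + 4·2 + 3)/6 = 12/6 = 2; σ²_Task 7 = ((3−1)/6)² = 0.111

Forward pass:
ES_Task 1 = 0; EF_Task 1 = 7
ES_Task 2 = 0; EF_Task 2 = 11
ES_Task 3 = 0; EF_Task 3 = 11
ES_Task 4 = max(EF_Task 1=7, EF_Task 3=11) = 11; EF_Task 4 = 11+14 = 25
ES_Task 5 = 7; EF_Task 5 = 7+9 = 16
ES_Task 6 = 7; EF_Task 6 = 7+8 = 15
ES_Task 7 = max(EF_Task 2=11, EF_Task 4=25, EF_Task 5=16, EF_Task 6=15) = 25; EF_Task 7 = 25+2 = 27
Expected project duration μ = 27 days. Critical path: Task 3 → Task 4 → Task 7.

Variance along critical path = 2.778 + 0.111 + 0.111 = 3.000; σ = √3.000 = 1.732 days.
Z = (25 − 27) / 1.732 = -1.155
P(T ≤ 25) = Φ(-1.155) ≈ 0.124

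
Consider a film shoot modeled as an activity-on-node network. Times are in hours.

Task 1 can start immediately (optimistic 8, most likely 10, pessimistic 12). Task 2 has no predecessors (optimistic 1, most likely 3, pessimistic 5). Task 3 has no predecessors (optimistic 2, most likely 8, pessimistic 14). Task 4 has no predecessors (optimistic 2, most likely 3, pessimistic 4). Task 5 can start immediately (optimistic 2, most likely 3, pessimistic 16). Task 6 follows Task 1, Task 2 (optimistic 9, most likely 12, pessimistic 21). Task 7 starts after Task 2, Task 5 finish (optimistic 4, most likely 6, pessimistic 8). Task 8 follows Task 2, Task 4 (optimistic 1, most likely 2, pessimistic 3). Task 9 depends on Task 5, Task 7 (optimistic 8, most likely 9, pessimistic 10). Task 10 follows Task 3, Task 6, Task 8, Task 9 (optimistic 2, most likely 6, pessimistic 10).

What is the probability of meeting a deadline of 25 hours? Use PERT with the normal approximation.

0.054

te_Task 1 = (8 + 4·10 + 12)/6 = 60/6 = 10; σ²_Task 1 = ((12−8)/6)² = 0.444
te_Task 2 = (1 + 4·3 + 5)/6 = 18/6 = 3; σ²_Task 2 = ((5−1)/6)² = 0.444
te_Task 3 = (2 + 4·8 + 14)/6 = 48/6 = 8; σ²_Task 3 = ((14−2)/6)² = 4.000
te_Task 4 = (2 + 4·3 + 4)/6 = 18/6 = 3; σ²_Task 4 = ((4−2)/6)² = 0.111
te_Task 5 = (2 + 4·3 + 16)/6 = 30/6 = 5; σ²_Task 5 = ((16−2)/6)² = 5.444
te_Task 6 = (9 + 4·12 + 21)/6 = 78/6 = 13; σ²_Task 6 = ((21−9)/6)² = 4.000
te_Task 7 = (4 + 4·6 + 8)/6 = 36/6 = 6; σ²_Task 7 = ((8−4)/6)² = 0.444
te_Task 8 = (1 + 4·2 + 3)/6 = 12/6 = 2; σ²_Task 8 = ((3−1)/6)² = 0.111
te_Task 9 = (8 + 4·9 + 10)/6 = 54/6 = 9; σ²_Task 9 = ((10−8)/6)² = 0.111
te_Task 10 = (2 + 4·6 + 10)/6 = 36/6 = 6; σ²_Task 10 = ((10−2)/6)² = 1.778

Forward pass:
ES_Task 1 = 0; EF_Task 1 = 10
ES_Task 2 = 0; EF_Task 2 = 3
ES_Task 3 = 0; EF_Task 3 = 8
ES_Task 4 = 0; EF_Task 4 = 3
ES_Task 5 = 0; EF_Task 5 = 5
ES_Task 6 = max(EF_Task 1=10, EF_Task 2=3) = 10; EF_Task 6 = 10+13 = 23
ES_Task 7 = max(EF_Task 2=3, EF_Task 5=5) = 5; EF_Task 7 = 5+6 = 11
ES_Task 8 = max(EF_Task 2=3, EF_Task 4=3) = 3; EF_Task 8 = 3+2 = 5
ES_Task 9 = max(EF_Task 5=5, EF_Task 7=11) = 11; EF_Task 9 = 11+9 = 20
ES_Task 10 = max(EF_Task 3=8, EF_Task 6=23, EF_Task 8=5, EF_Task 9=20) = 23; EF_Task 10 = 23+6 = 29
Expected project duration μ = 29 hours. Critical path: Task 1 → Task 6 → Task 10.

Variance along critical path = 0.444 + 4.000 + 1.778 = 6.222; σ = √6.222 = 2.494 hours.
Z = (25 − 29) / 2.494 = -1.604
P(T ≤ 25) = Φ(-1.604) ≈ 0.054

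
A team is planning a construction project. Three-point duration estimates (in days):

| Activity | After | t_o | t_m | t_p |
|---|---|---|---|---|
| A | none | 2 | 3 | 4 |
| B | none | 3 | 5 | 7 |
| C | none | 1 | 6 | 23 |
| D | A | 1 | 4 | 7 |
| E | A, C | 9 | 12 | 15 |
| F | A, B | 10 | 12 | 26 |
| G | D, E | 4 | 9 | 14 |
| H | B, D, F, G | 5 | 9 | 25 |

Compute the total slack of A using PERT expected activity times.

te_A = (2 + 4·3 + 4)/6 = 18/6 = 3
te_B = (3 + 4·5 + 7)/6 = 30/6 = 5
te_C = (1 + 4·6 + 23)/6 = 48/6 = 8
te_D = (1 + 4·4 + 7)/6 = 24/6 = 4
te_E = (9 + 4·12 + 15)/6 = 72/6 = 12
te_F = (10 + 4·12 + 26)/6 = 84/6 = 14
te_G = (4 + 4·9 + 14)/6 = 54/6 = 9
te_H = (5 + 4·9 + 25)/6 = 66/6 = 11

Forward pass:
ES_A = 0; EF_A = 3
ES_B = 0; EF_B = 5
ES_C = 0; EF_C = 8
ES_D = 3; EF_D = 3+4 = 7
ES_E = max(EF_A=3, EF_C=8) = 8; EF_E = 8+12 = 20
ES_F = max(EF_A=3, EF_B=5) = 5; EF_F = 5+14 = 19
ES_G = max(EF_D=7, EF_E=20) = 20; EF_G = 20+9 = 29
ES_H = max(EF_B=5, EF_D=7, EF_F=19, EF_G=29) = 29; EF_H = 29+11 = 40
Expected project duration μ = 40 days. Critical path: C → E → G → H.

Backward pass:
LF_H = 40; LS_H = 40−11 = 29
LF_G = LS_H = 29; LS_G = 29−9 = 20
LF_F = LS_H = 29; LS_F = 29−14 = 15
LF_E = LS_G = 20; LS_E = 20−12 = 8
LF_D = min(LS_G=20, LS_H=29) = 20; LS_D = 20−4 = 16
LF_C = LS_E = 8; LS_C = 8−8 = 0
LF_B = min(LS_F=15, LS_H=29) = 15; LS_B = 15−5 = 10
LF_A = min(LS_D=16, LS_E=8, LS_F=15) = 8; LS_A = 8−3 = 5
Slack_A = LS_A − ES_A = 5 − 0 = 5

5 days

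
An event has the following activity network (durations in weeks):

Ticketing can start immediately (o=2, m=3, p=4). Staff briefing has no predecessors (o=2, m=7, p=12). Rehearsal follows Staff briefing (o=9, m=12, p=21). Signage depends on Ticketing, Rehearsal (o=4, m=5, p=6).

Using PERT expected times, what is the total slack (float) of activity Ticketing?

te_Ticketing = (2 + 4·3 + 4)/6 = 18/6 = 3
te_Staff briefing = (2 + 4·7 + 12)/6 = 42/6 = 7
te_Rehearsal = (9 + 4·12 + 21)/6 = 78/6 = 13
te_Signage = (4 + 4·5 + 6)/6 = 30/6 = 5

Forward pass:
ES_Ticketing = 0; EF_Ticketing = 3
ES_Staff briefing = 0; EF_Staff briefing = 7
ES_Rehearsal = 7; EF_Rehearsal = 7+13 = 20
ES_Signage = max(EF_Ticketing=3, EF_Rehearsal=20) = 20; EF_Signage = 20+5 = 25
Expected project duration μ = 25 weeks. Critical path: Staff briefing → Rehearsal → Signage.

Backward pass:
LF_Signage = 25; LS_Signage = 25−5 = 20
LF_Rehearsal = LS_Signage = 20; LS_Rehearsal = 20−13 = 7
LF_Staff briefing = LS_Rehearsal = 7; LS_Staff briefing = 7−7 = 0
LF_Ticketing = LS_Signage = 20; LS_Ticketing = 20−3 = 17
Slack_Ticketing = LS_Ticketing − ES_Ticketing = 17 − 0 = 17

17 weeks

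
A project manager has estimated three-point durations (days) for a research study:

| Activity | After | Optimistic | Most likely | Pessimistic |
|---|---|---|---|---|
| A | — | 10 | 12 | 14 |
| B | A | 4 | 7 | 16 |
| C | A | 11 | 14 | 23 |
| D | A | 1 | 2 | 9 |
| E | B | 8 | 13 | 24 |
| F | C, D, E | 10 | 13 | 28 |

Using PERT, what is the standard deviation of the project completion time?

te_A = (10 + 4·12 + 14)/6 = 72/6 = 12; σ²_A = ((14−10)/6)² = 0.444
te_B = (4 + 4·7 + 16)/6 = 48/6 = 8; σ²_B = ((16−4)/6)² = 4.000
te_C = (11 + 4·14 + 23)/6 = 90/6 = 15; σ²_C = ((23−11)/6)² = 4.000
te_D = (1 + 4·2 + 9)/6 = 18/6 = 3; σ²_D = ((9−1)/6)² = 1.778
te_E = (8 + 4·13 + 24)/6 = 84/6 = 14; σ²_E = ((24−8)/6)² = 7.111
te_F = (10 + 4·13 + 28)/6 = 90/6 = 15; σ²_F = ((28−10)/6)² = 9.000

Forward pass:
ES_A = 0; EF_A = 12
ES_B = 12; EF_B = 12+8 = 20
ES_C = 12; EF_C = 12+15 = 27
ES_D = 12; EF_D = 12+3 = 15
ES_E = 20; EF_E = 20+14 = 34
ES_F = max(EF_C=27, EF_D=15, EF_E=34) = 34; EF_F = 34+15 = 49
Expected project duration μ = 49 days. Critical path: A → B → E → F.

Variance along critical path = 0.444 + 4.000 + 7.111 + 9.000 = 20.556
σ = √20.556 = 4.534 days

4.53 days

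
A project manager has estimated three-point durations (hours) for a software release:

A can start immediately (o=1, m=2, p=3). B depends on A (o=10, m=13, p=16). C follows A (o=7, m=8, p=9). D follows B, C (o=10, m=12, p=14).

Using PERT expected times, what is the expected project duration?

te_A = (1 + 4·2 + 3)/6 = 12/6 = 2
te_B = (10 + 4·13 + 16)/6 = 78/6 = 13
te_C = (7 + 4·8 + 9)/6 = 48/6 = 8
te_D = (10 + 4·12 + 14)/6 = 72/6 = 12

Forward pass:
ES_A = 0; EF_A = 2
ES_B = 2; EF_B = 2+13 = 15
ES_C = 2; EF_C = 2+8 = 10
ES_D = max(EF_B=15, EF_C=10) = 15; EF_D = 15+12 = 27
Expected project duration μ = 27 hours. Critical path: A → B → D.

27 hours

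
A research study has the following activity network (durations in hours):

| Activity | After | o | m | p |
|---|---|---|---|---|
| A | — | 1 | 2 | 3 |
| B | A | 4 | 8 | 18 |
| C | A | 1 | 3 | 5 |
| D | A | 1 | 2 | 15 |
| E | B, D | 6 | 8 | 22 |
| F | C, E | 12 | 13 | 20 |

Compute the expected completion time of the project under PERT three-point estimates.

35 hours

te_A = (1 + 4·2 + 3)/6 = 12/6 = 2
te_B = (4 + 4·8 + 18)/6 = 54/6 = 9
te_C = (1 + 4·3 + 5)/6 = 18/6 = 3
te_D = (1 + 4·2 + 15)/6 = 24/6 = 4
te_E = (6 + 4·8 + 22)/6 = 60/6 = 10
te_F = (12 + 4·13 + 20)/6 = 84/6 = 14

Forward pass:
ES_A = 0; EF_A = 2
ES_B = 2; EF_B = 2+9 = 11
ES_C = 2; EF_C = 2+3 = 5
ES_D = 2; EF_D = 2+4 = 6
ES_E = max(EF_B=11, EF_D=6) = 11; EF_E = 11+10 = 21
ES_F = max(EF_C=5, EF_E=21) = 21; EF_F = 21+14 = 35
Expected project duration μ = 35 hours. Critical path: A → B → E → F.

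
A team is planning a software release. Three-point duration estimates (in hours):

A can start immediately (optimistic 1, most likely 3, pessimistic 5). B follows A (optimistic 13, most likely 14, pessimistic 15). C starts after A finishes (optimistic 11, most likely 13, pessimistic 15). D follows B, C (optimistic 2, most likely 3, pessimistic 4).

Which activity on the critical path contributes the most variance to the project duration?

te_A = (1 + 4·3 + 5)/6 = 18/6 = 3; σ²_A = ((5−1)/6)² = 0.444
te_B = (13 + 4·14 + 15)/6 = 84/6 = 14; σ²_B = ((15−13)/6)² = 0.111
te_C = (11 + 4·13 + 15)/6 = 78/6 = 13; σ²_C = ((15−11)/6)² = 0.444
te_D = (2 + 4·3 + 4)/6 = 18/6 = 3; σ²_D = ((4−2)/6)² = 0.111

Forward pass:
ES_A = 0; EF_A = 3
ES_B = 3; EF_B = 3+14 = 17
ES_C = 3; EF_C = 3+13 = 16
ES_D = max(EF_B=17, EF_C=16) = 17; EF_D = 17+3 = 20
Expected project duration μ = 20 hours. Critical path: A → B → D.

Variances on critical path: σ²_A=0.444, σ²_B=0.111, σ²_D=0.111.
Largest is σ²_A = 0.444.

A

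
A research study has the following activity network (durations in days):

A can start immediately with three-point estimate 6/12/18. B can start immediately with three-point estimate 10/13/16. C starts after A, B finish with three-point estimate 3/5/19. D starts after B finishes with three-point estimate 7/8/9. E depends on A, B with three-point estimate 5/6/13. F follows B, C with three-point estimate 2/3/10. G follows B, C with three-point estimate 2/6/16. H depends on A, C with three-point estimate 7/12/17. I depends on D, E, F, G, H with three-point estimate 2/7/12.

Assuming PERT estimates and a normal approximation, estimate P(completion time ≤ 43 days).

te_A = (6 + 4·12 + 18)/6 = 72/6 = 12; σ²_A = ((18−6)/6)² = 4.000
te_B = (10 + 4·13 + 16)/6 = 78/6 = 13; σ²_B = ((16−10)/6)² = 1.000
te_C = (3 + 4·5 + 19)/6 = 42/6 = 7; σ²_C = ((19−3)/6)² = 7.111
te_D = (7 + 4·8 + 9)/6 = 48/6 = 8; σ²_D = ((9−7)/6)² = 0.111
te_E = (5 + 4·6 + 13)/6 = 42/6 = 7; σ²_E = ((13−5)/6)² = 1.778
te_F = (2 + 4·3 + 10)/6 = 24/6 = 4; σ²_F = ((10−2)/6)² = 1.778
te_G = (2 + 4·6 + 16)/6 = 42/6 = 7; σ²_G = ((16−2)/6)² = 5.444
te_H = (7 + 4·12 + 17)/6 = 72/6 = 12; σ²_H = ((17−7)/6)² = 2.778
te_I = (2 + 4·7 + 12)/6 = 42/6 = 7; σ²_I = ((12−2)/6)² = 2.778

Forward pass:
ES_A = 0; EF_A = 12
ES_B = 0; EF_B = 13
ES_C = max(EF_A=12, EF_B=13) = 13; EF_C = 13+7 = 20
ES_D = 13; EF_D = 13+8 = 21
ES_E = max(EF_A=12, EF_B=13) = 13; EF_E = 13+7 = 20
ES_F = max(EF_B=13, EF_C=20) = 20; EF_F = 20+4 = 24
ES_G = max(EF_B=13, EF_C=20) = 20; EF_G = 20+7 = 27
ES_H = max(EF_A=12, EF_C=20) = 20; EF_H = 20+12 = 32
ES_I = max(EF_D=21, EF_E=20, EF_F=24, EF_G=27, EF_H=32) = 32; EF_I = 32+7 = 39
Expected project duration μ = 39 days. Critical path: B → C → H → I.

Variance along critical path = 1.000 + 7.111 + 2.778 + 2.778 = 13.667; σ = √13.667 = 3.697 days.
Z = (43 − 39) / 3.697 = 1.082
P(T ≤ 43) = Φ(1.082) ≈ 0.860

0.860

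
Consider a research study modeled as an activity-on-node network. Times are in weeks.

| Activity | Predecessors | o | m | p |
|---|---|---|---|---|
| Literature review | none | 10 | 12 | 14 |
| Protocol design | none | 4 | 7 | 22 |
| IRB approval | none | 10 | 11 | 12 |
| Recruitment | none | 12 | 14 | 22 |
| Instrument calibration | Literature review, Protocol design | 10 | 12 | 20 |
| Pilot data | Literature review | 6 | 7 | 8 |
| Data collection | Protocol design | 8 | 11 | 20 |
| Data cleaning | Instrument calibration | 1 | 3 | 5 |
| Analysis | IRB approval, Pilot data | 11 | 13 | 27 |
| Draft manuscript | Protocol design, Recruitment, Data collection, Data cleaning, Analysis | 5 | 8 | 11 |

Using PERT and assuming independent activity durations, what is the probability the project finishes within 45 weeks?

te_Literature review = (10 + 4·12 + 14)/6 = 72/6 = 12; σ²_Literature review = ((14−10)/6)² = 0.444
te_Protocol design = (4 + 4·7 + 22)/6 = 54/6 = 9; σ²_Protocol design = ((22−4)/6)² = 9.000
te_IRB approval = (10 + 4·11 + 12)/6 = 66/6 = 11; σ²_IRB approval = ((12−10)/6)² = 0.111
te_Recruitment = (12 + 4·14 + 22)/6 = 90/6 = 15; σ²_Recruitment = ((22−12)/6)² = 2.778
te_Instrument calibration = (10 + 4·12 + 20)/6 = 78/6 = 13; σ²_Instrument calibration = ((20−10)/6)² = 2.778
te_Pilot data = (6 + 4·7 + 8)/6 = 42/6 = 7; σ²_Pilot data = ((8−6)/6)² = 0.111
te_Data collection = (8 + 4·11 + 20)/6 = 72/6 = 12; σ²_Data collection = ((20−8)/6)² = 4.000
te_Data cleaning = (1 + 4·3 + 5)/6 = 18/6 = 3; σ²_Data cleaning = ((5−1)/6)² = 0.444
te_Analysis = (11 + 4·13 + 27)/6 = 90/6 = 15; σ²_Analysis = ((27−11)/6)² = 7.111
te_Draft manuscript = (5 + 4·8 + 11)/6 = 48/6 = 8; σ²_Draft manuscript = ((11−5)/6)² = 1.000

Forward pass:
ES_Literature review = 0; EF_Literature review = 12
ES_Protocol design = 0; EF_Protocol design = 9
ES_IRB approval = 0; EF_IRB approval = 11
ES_Recruitment = 0; EF_Recruitment = 15
ES_Instrument calibration = max(EF_Literature review=12, EF_Protocol design=9) = 12; EF_Instrument calibration = 12+13 = 25
ES_Pilot data = 12; EF_Pilot data = 12+7 = 19
ES_Data collection = 9; EF_Data collection = 9+12 = 21
ES_Data cleaning = 25; EF_Data cleaning = 25+3 = 28
ES_Analysis = max(EF_IRB approval=11, EF_Pilot data=19) = 19; EF_Analysis = 19+15 = 34
ES_Draft manuscript = max(EF_Protocol design=9, EF_Recruitment=15, EF_Data collection=21, EF_Data cleaning=28, EF_Analysis=34) = 34; EF_Draft manuscript = 34+8 = 42
Expected project duration μ = 42 weeks. Critical path: Literature review → Pilot data → Analysis → Draft manuscript.

Variance along critical path = 0.444 + 0.111 + 7.111 + 1.000 = 8.667; σ = √8.667 = 2.944 weeks.
Z = (45 − 42) / 2.944 = 1.019
P(T ≤ 45) = Φ(1.019) ≈ 0.846

0.846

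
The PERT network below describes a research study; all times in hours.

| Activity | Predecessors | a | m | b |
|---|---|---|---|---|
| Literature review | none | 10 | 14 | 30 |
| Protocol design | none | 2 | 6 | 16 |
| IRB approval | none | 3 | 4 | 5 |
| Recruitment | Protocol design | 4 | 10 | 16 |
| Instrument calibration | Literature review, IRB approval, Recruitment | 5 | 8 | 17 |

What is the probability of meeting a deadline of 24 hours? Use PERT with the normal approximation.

te_Literature review = (10 + 4·14 + 30)/6 = 96/6 = 16; σ²_Literature review = ((30−10)/6)² = 11.111
te_Protocol design = (2 + 4·6 + 16)/6 = 42/6 = 7; σ²_Protocol design = ((16−2)/6)² = 5.444
te_IRB approval = (3 + 4·4 + 5)/6 = 24/6 = 4; σ²_IRB approval = ((5−3)/6)² = 0.111
te_Recruitment = (4 + 4·10 + 16)/6 = 60/6 = 10; σ²_Recruitment = ((16−4)/6)² = 4.000
te_Instrument calibration = (5 + 4·8 + 17)/6 = 54/6 = 9; σ²_Instrument calibration = ((17−5)/6)² = 4.000

Forward pass:
ES_Literature review = 0; EF_Literature review = 16
ES_Protocol design = 0; EF_Protocol design = 7
ES_IRB approval = 0; EF_IRB approval = 4
ES_Recruitment = 7; EF_Recruitment = 7+10 = 17
ES_Instrument calibration = max(EF_Literature review=16, EF_IRB approval=4, EF_Recruitment=17) = 17; EF_Instrument calibration = 17+9 = 26
Expected project duration μ = 26 hours. Critical path: Protocol design → Recruitment → Instrument calibration.

Variance along critical path = 5.444 + 4.000 + 4.000 = 13.444; σ = √13.444 = 3.667 hours.
Z = (24 − 26) / 3.667 = -0.545
P(T ≤ 24) = Φ(-0.545) ≈ 0.293

0.293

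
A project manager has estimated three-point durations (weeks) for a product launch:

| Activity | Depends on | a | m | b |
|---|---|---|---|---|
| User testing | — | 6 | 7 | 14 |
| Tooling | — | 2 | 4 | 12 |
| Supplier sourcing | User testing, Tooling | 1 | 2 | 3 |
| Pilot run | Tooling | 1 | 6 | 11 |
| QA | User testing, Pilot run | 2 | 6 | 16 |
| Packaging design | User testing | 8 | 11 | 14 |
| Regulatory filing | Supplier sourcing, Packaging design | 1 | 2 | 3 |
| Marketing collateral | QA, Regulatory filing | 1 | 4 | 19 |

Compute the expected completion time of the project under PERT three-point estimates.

27 weeks

te_User testing = (6 + 4·7 + 14)/6 = 48/6 = 8
te_Tooling = (2 + 4·4 + 12)/6 = 30/6 = 5
te_Supplier sourcing = (1 + 4·2 + 3)/6 = 12/6 = 2
te_Pilot run = (1 + 4·6 + 11)/6 = 36/6 = 6
te_QA = (2 + 4·6 + 16)/6 = 42/6 = 7
te_Packaging design = (8 + 4·11 + 14)/6 = 66/6 = 11
te_Regulatory filing = (1 + 4·2 + 3)/6 = 12/6 = 2
te_Marketing collateral = (1 + 4·4 + 19)/6 = 36/6 = 6

Forward pass:
ES_User testing = 0; EF_User testing = 8
ES_Tooling = 0; EF_Tooling = 5
ES_Supplier sourcing = max(EF_User testing=8, EF_Tooling=5) = 8; EF_Supplier sourcing = 8+2 = 10
ES_Pilot run = 5; EF_Pilot run = 5+6 = 11
ES_QA = max(EF_User testing=8, EF_Pilot run=11) = 11; EF_QA = 11+7 = 18
ES_Packaging design = 8; EF_Packaging design = 8+11 = 19
ES_Regulatory filing = max(EF_Supplier sourcing=10, EF_Packaging design=19) = 19; EF_Regulatory filing = 19+2 = 21
ES_Marketing collateral = max(EF_QA=18, EF_Regulatory filing=21) = 21; EF_Marketing collateral = 21+6 = 27
Expected project duration μ = 27 weeks. Critical path: User testing → Packaging design → Regulatory filing → Marketing collateral.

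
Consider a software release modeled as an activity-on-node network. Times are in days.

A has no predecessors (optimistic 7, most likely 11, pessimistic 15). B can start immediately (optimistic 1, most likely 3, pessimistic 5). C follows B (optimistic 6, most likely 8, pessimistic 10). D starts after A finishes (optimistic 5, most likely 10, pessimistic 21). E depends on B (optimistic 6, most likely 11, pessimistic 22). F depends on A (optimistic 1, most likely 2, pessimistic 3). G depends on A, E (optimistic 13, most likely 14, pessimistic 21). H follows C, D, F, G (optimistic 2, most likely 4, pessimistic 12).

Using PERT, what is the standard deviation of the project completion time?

3.48 days

te_A = (7 + 4·11 + 15)/6 = 66/6 = 11; σ²_A = ((15−7)/6)² = 1.778
te_B = (1 + 4·3 + 5)/6 = 18/6 = 3; σ²_B = ((5−1)/6)² = 0.444
te_C = (6 + 4·8 + 10)/6 = 48/6 = 8; σ²_C = ((10−6)/6)² = 0.444
te_D = (5 + 4·10 + 21)/6 = 66/6 = 11; σ²_D = ((21−5)/6)² = 7.111
te_E = (6 + 4·11 + 22)/6 = 72/6 = 12; σ²_E = ((22−6)/6)² = 7.111
te_F = (1 + 4·2 + 3)/6 = 12/6 = 2; σ²_F = ((3−1)/6)² = 0.111
te_G = (13 + 4·14 + 21)/6 = 90/6 = 15; σ²_G = ((21−13)/6)² = 1.778
te_H = (2 + 4·4 + 12)/6 = 30/6 = 5; σ²_H = ((12−2)/6)² = 2.778

Forward pass:
ES_A = 0; EF_A = 11
ES_B = 0; EF_B = 3
ES_C = 3; EF_C = 3+8 = 11
ES_D = 11; EF_D = 11+11 = 22
ES_E = 3; EF_E = 3+12 = 15
ES_F = 11; EF_F = 11+2 = 13
ES_G = max(EF_A=11, EF_E=15) = 15; EF_G = 15+15 = 30
ES_H = max(EF_C=11, EF_D=22, EF_F=13, EF_G=30) = 30; EF_H = 30+5 = 35
Expected project duration μ = 35 days. Critical path: B → E → G → H.

Variance along critical path = 0.444 + 7.111 + 1.778 + 2.778 = 12.111
σ = √12.111 = 3.480 days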